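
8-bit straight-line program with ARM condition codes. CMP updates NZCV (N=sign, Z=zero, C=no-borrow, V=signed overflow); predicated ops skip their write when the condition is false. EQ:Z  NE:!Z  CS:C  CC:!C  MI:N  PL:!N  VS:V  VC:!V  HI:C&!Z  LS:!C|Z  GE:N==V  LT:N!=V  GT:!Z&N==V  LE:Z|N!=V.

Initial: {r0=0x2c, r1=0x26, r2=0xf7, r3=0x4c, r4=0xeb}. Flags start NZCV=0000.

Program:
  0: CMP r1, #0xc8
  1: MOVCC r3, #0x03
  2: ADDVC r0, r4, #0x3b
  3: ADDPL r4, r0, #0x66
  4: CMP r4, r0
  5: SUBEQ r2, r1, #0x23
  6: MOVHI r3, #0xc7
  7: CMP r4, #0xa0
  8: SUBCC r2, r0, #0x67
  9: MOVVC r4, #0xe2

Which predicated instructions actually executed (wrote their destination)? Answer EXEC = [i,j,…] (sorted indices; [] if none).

EXEC = [1,2,3,6,8,9]

[0] flags=0000 → (cmp)
[1] flags=0000 CC?T → r3=0x03
[2] flags=0000 VC?T → r0=0x26
[3] flags=0000 PL?T → r4=0x8c
[4] flags=0011 → (cmp)
[5] flags=0011 EQ?F → skip
[6] flags=0011 HI?T → r3=0xc7
[7] flags=1000 → (cmp)
[8] flags=1000 CC?T → r2=0xbf
[9] flags=1000 VC?T → r4=0xe2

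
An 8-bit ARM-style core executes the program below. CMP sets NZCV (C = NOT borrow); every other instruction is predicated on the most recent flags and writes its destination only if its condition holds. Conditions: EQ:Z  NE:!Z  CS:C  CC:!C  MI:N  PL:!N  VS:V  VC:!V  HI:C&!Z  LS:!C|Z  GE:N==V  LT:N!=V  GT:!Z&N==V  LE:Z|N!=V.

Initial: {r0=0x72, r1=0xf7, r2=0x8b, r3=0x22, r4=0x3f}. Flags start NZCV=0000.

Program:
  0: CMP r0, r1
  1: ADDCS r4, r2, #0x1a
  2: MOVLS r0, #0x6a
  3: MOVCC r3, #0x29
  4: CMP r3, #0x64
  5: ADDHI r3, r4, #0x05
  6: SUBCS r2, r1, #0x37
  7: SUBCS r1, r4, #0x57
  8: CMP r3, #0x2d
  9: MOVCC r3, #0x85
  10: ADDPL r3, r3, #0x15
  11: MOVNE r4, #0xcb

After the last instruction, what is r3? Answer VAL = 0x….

VAL = 0x85

0: ✓ CMP  NZCV=0000
1: · ADDCS
2: ✓ MOVLS  r0←0x6a
3: ✓ MOVCC  r3←0x29
4: ✓ CMP  NZCV=1000
5: · ADDHI
6: · SUBCS
7: · SUBCS
8: ✓ CMP  NZCV=1000
9: ✓ MOVCC  r3←0x85
10: · ADDPL
11: ✓ MOVNE  r4←0xcb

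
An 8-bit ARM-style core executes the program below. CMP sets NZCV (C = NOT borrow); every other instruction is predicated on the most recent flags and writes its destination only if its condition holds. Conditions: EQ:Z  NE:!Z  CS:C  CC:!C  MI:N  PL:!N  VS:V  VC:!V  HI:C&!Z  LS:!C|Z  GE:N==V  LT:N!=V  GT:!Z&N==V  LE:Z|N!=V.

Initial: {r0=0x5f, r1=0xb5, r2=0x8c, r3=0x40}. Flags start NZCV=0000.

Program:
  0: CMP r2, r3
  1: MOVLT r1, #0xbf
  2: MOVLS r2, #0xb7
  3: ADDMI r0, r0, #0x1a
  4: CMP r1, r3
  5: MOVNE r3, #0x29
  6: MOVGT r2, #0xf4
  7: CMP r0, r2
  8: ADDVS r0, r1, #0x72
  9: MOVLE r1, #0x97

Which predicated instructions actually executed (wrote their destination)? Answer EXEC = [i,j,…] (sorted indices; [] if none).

EXEC = [1,5,8]

[0] flags=0011 → (cmp)
[1] flags=0011 LT?T → r1=0xbf
[2] flags=0011 LS?F → skip
[3] flags=0011 MI?F → skip
[4] flags=0011 → (cmp)
[5] flags=0011 NE?T → r3=0x29
[6] flags=0011 GT?F → skip
[7] flags=1001 → (cmp)
[8] flags=1001 VS?T → r0=0x31
[9] flags=1001 LE?F → skip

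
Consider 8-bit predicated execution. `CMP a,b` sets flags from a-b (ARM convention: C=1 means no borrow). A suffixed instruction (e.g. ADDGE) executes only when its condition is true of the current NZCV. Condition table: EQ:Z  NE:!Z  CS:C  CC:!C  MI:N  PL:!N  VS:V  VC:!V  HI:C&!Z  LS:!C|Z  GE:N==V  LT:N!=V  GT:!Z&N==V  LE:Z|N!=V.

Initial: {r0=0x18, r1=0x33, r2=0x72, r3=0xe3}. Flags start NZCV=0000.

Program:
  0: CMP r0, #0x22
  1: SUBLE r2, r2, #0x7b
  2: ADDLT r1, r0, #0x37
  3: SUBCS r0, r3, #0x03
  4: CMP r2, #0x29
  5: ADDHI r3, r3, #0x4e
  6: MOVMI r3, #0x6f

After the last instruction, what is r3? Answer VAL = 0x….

VAL = 0x6f

[0] flags=1000 → (cmp)
[1] flags=1000 LE?T → r2=0xf7
[2] flags=1000 LT?T → r1=0x4f
[3] flags=1000 CS?F → skip
[4] flags=1010 → (cmp)
[5] flags=1010 HI?T → r3=0x31
[6] flags=1010 MI?T → r3=0x6f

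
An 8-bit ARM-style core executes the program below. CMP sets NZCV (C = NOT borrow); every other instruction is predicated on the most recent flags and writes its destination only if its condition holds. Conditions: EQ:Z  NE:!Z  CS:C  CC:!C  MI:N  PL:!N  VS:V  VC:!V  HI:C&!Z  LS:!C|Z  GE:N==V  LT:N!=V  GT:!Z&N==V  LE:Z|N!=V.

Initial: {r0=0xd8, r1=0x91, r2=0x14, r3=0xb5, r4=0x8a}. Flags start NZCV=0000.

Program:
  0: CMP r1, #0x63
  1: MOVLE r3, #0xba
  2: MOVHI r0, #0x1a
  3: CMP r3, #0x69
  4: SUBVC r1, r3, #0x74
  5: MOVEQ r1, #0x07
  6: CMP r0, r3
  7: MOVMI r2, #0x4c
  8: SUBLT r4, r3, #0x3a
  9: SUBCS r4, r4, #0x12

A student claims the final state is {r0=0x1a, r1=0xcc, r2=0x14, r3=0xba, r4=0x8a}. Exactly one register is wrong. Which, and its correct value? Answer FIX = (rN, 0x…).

FIX = (r1, 0x91)

[0] flags=0011 → (cmp)
[1] flags=0011 LE?T → r3=0xba
[2] flags=0011 HI?T → r0=0x1a
[3] flags=0011 → (cmp)
[4] flags=0011 VC?F → skip
[5] flags=0011 EQ?F → skip
[6] flags=0000 → (cmp)
[7] flags=0000 MI?F → skip
[8] flags=0000 LT?F → skip
[9] flags=0000 CS?F → skip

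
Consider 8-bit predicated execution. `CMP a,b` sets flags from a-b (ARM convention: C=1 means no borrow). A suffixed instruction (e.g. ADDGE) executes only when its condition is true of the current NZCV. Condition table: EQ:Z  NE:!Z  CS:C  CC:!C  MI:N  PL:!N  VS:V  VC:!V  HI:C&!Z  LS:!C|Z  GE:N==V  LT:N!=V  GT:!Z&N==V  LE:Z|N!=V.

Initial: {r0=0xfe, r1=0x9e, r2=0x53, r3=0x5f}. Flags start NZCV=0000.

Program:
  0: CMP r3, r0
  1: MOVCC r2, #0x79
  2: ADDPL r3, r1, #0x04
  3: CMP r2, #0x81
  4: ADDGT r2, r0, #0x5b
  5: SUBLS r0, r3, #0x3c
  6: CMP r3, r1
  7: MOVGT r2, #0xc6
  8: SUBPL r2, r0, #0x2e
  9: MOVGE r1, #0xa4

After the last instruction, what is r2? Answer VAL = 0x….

0: ✓ CMP  NZCV=0000
1: ✓ MOVCC  r2←0x79
2: ✓ ADDPL  r3←0xa2
3: ✓ CMP  NZCV=1001
4: ✓ ADDGT  r2←0x59
5: ✓ SUBLS  r0←0x66
6: ✓ CMP  NZCV=0010
7: ✓ MOVGT  r2←0xc6
8: ✓ SUBPL  r2←0x38
9: ✓ MOVGE  r1←0xa4

VAL = 0x38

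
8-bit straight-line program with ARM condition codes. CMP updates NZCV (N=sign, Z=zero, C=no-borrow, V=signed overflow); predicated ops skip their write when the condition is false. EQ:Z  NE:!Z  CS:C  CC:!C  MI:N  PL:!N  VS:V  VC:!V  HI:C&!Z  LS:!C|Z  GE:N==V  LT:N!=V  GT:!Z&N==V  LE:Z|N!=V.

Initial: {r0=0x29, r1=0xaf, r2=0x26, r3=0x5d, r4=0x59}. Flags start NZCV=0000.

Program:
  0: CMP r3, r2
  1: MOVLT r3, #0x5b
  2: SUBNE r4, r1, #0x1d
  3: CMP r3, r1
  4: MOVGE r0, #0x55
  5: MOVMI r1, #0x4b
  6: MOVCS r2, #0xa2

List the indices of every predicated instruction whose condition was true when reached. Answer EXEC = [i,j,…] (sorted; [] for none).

EXEC = [2,4,5]

0: ✓ CMP  NZCV=0010
1: · MOVLT
2: ✓ SUBNE  r4←0x92
3: ✓ CMP  NZCV=1001
4: ✓ MOVGE  r0←0x55
5: ✓ MOVMI  r1←0x4b
6: · MOVCS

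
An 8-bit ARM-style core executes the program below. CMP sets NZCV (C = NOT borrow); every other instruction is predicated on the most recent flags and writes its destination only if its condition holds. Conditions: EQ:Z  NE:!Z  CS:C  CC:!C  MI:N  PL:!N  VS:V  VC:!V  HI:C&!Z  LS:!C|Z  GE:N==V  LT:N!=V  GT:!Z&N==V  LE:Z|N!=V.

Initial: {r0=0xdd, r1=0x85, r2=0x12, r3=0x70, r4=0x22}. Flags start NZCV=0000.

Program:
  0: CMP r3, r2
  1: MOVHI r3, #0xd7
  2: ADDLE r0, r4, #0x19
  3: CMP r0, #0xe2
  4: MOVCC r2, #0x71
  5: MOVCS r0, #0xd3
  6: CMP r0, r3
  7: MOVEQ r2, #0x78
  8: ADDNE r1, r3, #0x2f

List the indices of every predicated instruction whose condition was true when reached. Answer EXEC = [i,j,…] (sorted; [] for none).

[0] flags=0010 → (cmp)
[1] flags=0010 HI?T → r3=0xd7
[2] flags=0010 LE?F → skip
[3] flags=1000 → (cmp)
[4] flags=1000 CC?T → r2=0x71
[5] flags=1000 CS?F → skip
[6] flags=0010 → (cmp)
[7] flags=0010 EQ?F → skip
[8] flags=0010 NE?T → r1=0x06

EXEC = [1,4,8]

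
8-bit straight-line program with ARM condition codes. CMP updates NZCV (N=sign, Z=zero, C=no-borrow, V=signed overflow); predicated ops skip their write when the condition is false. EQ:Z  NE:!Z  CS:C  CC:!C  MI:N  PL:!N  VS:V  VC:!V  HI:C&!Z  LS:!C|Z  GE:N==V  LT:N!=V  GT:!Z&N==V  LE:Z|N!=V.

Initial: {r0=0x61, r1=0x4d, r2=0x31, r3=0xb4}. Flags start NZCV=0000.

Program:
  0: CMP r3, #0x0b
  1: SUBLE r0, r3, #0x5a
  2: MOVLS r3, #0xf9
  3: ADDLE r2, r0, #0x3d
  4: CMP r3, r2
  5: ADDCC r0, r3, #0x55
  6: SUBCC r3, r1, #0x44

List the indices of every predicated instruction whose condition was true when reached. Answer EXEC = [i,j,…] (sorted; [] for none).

[0] flags=1010 → (cmp)
[1] flags=1010 LE?T → r0=0x5a
[2] flags=1010 LS?F → skip
[3] flags=1010 LE?T → r2=0x97
[4] flags=0010 → (cmp)
[5] flags=0010 CC?F → skip
[6] flags=0010 CC?F → skip

EXEC = [1,3]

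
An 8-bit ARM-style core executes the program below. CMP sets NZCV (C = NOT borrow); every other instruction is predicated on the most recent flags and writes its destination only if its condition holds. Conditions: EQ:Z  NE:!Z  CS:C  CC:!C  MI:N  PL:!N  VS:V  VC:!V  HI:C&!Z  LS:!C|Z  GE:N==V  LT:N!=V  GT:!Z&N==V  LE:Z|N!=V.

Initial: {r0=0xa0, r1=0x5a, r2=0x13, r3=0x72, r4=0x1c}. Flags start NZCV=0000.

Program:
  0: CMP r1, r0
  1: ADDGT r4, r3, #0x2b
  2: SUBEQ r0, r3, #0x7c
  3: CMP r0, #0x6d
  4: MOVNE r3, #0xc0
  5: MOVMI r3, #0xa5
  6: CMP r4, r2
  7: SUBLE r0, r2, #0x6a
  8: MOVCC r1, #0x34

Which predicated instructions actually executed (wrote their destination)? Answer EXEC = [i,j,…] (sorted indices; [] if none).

0: ✓ CMP  NZCV=1001
1: ✓ ADDGT  r4←0x9d
2: · SUBEQ
3: ✓ CMP  NZCV=0011
4: ✓ MOVNE  r3←0xc0
5: · MOVMI
6: ✓ CMP  NZCV=1010
7: ✓ SUBLE  r0←0xa9
8: · MOVCC

EXEC = [1,4,7]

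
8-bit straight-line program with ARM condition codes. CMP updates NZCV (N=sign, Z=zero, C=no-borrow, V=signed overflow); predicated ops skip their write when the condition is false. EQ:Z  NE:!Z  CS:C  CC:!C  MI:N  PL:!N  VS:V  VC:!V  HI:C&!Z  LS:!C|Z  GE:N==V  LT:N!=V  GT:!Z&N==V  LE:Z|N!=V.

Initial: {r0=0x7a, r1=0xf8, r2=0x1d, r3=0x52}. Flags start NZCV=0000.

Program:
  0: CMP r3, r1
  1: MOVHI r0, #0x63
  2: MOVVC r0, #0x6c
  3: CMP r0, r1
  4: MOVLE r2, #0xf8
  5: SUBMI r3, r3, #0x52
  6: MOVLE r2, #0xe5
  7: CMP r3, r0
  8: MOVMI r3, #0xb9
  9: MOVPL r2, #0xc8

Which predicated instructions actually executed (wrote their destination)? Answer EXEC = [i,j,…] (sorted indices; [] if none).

EXEC = [2,8]

0: ✓ CMP  NZCV=0000
1: · MOVHI
2: ✓ MOVVC  r0←0x6c
3: ✓ CMP  NZCV=0000
4: · MOVLE
5: · SUBMI
6: · MOVLE
7: ✓ CMP  NZCV=1000
8: ✓ MOVMI  r3←0xb9
9: · MOVPL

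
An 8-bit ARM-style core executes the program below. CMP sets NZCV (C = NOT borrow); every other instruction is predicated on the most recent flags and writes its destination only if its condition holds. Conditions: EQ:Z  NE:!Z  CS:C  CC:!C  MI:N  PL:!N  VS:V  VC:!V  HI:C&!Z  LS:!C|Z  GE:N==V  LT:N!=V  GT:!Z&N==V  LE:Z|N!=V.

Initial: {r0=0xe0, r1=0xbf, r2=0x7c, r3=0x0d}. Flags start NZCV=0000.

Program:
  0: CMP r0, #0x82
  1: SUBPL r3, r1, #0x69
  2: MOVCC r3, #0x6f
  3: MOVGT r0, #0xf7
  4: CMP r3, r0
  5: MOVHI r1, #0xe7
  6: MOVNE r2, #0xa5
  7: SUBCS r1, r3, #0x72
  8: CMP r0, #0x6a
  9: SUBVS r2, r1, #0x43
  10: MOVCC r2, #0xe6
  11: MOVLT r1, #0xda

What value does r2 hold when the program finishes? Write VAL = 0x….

VAL = 0xa5

0: ✓ CMP  NZCV=0010
1: ✓ SUBPL  r3←0x56
2: · MOVCC
3: ✓ MOVGT  r0←0xf7
4: ✓ CMP  NZCV=0000
5: · MOVHI
6: ✓ MOVNE  r2←0xa5
7: · SUBCS
8: ✓ CMP  NZCV=1010
9: · SUBVS
10: · MOVCC
11: ✓ MOVLT  r1←0xda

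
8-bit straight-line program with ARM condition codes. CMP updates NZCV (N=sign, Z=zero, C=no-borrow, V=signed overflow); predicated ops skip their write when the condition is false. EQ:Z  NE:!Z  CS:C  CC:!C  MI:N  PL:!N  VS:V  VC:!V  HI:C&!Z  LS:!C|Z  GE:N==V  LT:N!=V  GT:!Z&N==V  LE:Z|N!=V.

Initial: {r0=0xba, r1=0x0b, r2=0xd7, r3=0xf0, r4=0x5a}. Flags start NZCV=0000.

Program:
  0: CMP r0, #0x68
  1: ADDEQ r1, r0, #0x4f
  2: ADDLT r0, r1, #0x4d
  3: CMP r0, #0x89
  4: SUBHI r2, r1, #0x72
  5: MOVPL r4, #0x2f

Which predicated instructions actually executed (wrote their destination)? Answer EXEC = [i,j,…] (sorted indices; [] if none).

[0] flags=0011 → (cmp)
[1] flags=0011 EQ?F → skip
[2] flags=0011 LT?T → r0=0x58
[3] flags=1001 → (cmp)
[4] flags=1001 HI?F → skip
[5] flags=1001 PL?F → skip

EXEC = [2]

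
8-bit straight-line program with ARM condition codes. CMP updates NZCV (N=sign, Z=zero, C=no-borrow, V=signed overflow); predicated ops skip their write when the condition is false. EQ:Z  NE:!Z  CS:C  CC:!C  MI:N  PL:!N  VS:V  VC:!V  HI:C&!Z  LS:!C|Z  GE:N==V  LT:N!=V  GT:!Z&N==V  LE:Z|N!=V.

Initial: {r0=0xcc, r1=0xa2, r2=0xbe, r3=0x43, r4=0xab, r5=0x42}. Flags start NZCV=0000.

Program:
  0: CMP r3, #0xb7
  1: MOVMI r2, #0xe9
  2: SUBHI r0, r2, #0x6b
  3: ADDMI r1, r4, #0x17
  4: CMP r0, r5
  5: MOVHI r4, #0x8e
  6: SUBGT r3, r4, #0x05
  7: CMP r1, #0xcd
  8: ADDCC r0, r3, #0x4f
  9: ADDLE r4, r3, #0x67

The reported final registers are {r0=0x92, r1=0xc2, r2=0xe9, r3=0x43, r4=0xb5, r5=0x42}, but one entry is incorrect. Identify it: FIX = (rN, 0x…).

FIX = (r4, 0xaa)

[0] flags=1001 → (cmp)
[1] flags=1001 MI?T → r2=0xe9
[2] flags=1001 HI?F → skip
[3] flags=1001 MI?T → r1=0xc2
[4] flags=1010 → (cmp)
[5] flags=1010 HI?T → r4=0x8e
[6] flags=1010 GT?F → skip
[7] flags=1000 → (cmp)
[8] flags=1000 CC?T → r0=0x92
[9] flags=1000 LE?T → r4=0xaa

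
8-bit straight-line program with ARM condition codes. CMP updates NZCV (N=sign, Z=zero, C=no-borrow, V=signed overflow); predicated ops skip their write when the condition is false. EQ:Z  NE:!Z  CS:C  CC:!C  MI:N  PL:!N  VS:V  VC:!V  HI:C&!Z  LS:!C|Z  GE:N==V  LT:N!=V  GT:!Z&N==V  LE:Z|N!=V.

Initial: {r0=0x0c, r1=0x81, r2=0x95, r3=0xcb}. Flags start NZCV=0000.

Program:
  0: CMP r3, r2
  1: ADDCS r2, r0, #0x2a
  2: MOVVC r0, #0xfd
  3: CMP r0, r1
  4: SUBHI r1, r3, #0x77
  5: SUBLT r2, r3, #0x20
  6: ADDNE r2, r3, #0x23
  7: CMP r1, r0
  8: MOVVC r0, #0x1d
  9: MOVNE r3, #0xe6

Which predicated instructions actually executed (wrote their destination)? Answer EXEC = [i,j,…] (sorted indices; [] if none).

EXEC = [1,2,4,6,8,9]

0: ✓ CMP  NZCV=0010
1: ✓ ADDCS  r2←0x36
2: ✓ MOVVC  r0←0xfd
3: ✓ CMP  NZCV=0010
4: ✓ SUBHI  r1←0x54
5: · SUBLT
6: ✓ ADDNE  r2←0xee
7: ✓ CMP  NZCV=0000
8: ✓ MOVVC  r0←0x1d
9: ✓ MOVNE  r3←0xe6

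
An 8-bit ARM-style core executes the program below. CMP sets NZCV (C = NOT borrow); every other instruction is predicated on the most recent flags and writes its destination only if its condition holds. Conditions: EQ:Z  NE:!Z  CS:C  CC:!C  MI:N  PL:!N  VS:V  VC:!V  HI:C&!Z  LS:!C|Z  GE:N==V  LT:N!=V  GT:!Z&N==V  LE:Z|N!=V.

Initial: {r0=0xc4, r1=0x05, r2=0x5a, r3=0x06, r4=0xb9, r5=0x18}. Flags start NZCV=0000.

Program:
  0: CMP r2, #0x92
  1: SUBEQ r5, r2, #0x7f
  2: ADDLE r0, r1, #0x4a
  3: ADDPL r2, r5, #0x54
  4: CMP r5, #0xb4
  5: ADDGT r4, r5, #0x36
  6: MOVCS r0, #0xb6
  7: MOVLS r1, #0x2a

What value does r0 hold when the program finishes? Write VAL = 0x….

0: ✓ CMP  NZCV=1001
1: · SUBEQ
2: · ADDLE
3: · ADDPL
4: ✓ CMP  NZCV=0000
5: ✓ ADDGT  r4←0x4e
6: · MOVCS
7: ✓ MOVLS  r1←0x2a

VAL = 0xc4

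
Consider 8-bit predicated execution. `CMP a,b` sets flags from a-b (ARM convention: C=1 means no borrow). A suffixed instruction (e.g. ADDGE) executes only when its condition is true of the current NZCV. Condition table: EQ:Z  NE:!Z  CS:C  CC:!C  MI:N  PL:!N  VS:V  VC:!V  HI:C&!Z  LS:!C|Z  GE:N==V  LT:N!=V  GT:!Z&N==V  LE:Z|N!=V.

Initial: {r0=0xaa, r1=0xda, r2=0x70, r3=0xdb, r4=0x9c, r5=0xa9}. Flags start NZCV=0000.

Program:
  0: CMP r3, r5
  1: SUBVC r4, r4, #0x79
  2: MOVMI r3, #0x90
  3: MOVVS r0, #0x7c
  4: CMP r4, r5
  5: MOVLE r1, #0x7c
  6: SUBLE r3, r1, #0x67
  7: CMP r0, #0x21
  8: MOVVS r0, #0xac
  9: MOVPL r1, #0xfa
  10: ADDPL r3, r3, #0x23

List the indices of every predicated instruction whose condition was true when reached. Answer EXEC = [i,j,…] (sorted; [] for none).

EXEC = [1]

0: ✓ CMP  NZCV=0010
1: ✓ SUBVC  r4←0x23
2: · MOVMI
3: · MOVVS
4: ✓ CMP  NZCV=0000
5: · MOVLE
6: · SUBLE
7: ✓ CMP  NZCV=1010
8: · MOVVS
9: · MOVPL
10: · ADDPL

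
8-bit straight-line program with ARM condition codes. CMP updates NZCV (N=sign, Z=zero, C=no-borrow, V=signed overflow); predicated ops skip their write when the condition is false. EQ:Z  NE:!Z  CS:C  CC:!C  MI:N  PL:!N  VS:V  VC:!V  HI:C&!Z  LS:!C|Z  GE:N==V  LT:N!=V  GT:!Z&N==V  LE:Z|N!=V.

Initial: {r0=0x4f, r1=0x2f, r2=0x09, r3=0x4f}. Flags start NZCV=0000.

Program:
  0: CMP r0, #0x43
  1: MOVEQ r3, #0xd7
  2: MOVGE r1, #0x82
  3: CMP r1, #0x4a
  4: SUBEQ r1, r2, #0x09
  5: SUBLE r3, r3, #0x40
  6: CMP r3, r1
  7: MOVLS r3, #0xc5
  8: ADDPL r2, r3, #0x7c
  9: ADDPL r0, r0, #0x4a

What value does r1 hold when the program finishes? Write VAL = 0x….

VAL = 0x82

[0] flags=0010 → (cmp)
[1] flags=0010 EQ?F → skip
[2] flags=0010 GE?T → r1=0x82
[3] flags=0011 → (cmp)
[4] flags=0011 EQ?F → skip
[5] flags=0011 LE?T → r3=0x0f
[6] flags=1001 → (cmp)
[7] flags=1001 LS?T → r3=0xc5
[8] flags=1001 PL?F → skip
[9] flags=1001 PL?F → skip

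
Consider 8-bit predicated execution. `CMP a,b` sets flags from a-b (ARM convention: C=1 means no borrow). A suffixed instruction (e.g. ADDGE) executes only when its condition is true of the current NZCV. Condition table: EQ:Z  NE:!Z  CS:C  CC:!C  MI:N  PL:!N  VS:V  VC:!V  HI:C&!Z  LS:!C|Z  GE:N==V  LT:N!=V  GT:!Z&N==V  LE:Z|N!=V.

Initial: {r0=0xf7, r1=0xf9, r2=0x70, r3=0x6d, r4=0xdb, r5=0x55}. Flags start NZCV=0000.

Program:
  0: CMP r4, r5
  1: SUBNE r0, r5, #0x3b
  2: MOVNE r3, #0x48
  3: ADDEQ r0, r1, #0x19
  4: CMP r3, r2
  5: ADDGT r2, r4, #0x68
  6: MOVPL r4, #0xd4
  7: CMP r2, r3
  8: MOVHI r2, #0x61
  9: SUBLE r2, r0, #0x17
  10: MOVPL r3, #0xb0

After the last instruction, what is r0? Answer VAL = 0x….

VAL = 0x1a

[0] flags=1010 → (cmp)
[1] flags=1010 NE?T → r0=0x1a
[2] flags=1010 NE?T → r3=0x48
[3] flags=1010 EQ?F → skip
[4] flags=1000 → (cmp)
[5] flags=1000 GT?F → skip
[6] flags=1000 PL?F → skip
[7] flags=0010 → (cmp)
[8] flags=0010 HI?T → r2=0x61
[9] flags=0010 LE?F → skip
[10] flags=0010 PL?T → r3=0xb0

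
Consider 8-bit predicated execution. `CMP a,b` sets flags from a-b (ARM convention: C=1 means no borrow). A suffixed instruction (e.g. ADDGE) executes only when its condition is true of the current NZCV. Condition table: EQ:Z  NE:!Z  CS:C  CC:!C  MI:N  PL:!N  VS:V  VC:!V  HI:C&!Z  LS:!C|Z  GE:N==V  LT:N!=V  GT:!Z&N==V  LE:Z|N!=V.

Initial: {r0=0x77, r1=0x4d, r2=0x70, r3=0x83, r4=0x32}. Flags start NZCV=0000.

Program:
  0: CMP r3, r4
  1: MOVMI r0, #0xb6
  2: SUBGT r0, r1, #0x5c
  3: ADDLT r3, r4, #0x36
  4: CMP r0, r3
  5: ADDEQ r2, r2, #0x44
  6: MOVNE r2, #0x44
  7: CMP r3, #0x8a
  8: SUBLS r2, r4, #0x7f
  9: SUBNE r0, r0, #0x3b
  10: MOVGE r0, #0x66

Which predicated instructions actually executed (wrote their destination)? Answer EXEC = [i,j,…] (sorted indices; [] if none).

[0] flags=0011 → (cmp)
[1] flags=0011 MI?F → skip
[2] flags=0011 GT?F → skip
[3] flags=0011 LT?T → r3=0x68
[4] flags=0010 → (cmp)
[5] flags=0010 EQ?F → skip
[6] flags=0010 NE?T → r2=0x44
[7] flags=1001 → (cmp)
[8] flags=1001 LS?T → r2=0xb3
[9] flags=1001 NE?T → r0=0x3c
[10] flags=1001 GE?T → r0=0x66

EXEC = [3,6,8,9,10]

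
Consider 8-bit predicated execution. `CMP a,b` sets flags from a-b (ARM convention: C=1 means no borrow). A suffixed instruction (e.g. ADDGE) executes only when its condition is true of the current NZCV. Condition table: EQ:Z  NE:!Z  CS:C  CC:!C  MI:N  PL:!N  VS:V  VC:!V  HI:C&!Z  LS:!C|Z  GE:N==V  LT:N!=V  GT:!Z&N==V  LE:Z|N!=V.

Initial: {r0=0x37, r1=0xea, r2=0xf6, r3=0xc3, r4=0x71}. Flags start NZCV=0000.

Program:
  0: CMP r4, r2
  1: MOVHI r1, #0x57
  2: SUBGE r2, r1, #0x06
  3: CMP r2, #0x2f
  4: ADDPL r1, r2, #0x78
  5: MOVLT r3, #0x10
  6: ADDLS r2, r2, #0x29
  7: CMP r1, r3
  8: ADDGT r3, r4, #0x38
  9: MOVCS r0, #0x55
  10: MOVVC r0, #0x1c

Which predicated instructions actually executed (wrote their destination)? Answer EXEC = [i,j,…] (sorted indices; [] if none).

0: ✓ CMP  NZCV=0000
1: · MOVHI
2: ✓ SUBGE  r2←0xe4
3: ✓ CMP  NZCV=1010
4: · ADDPL
5: ✓ MOVLT  r3←0x10
6: · ADDLS
7: ✓ CMP  NZCV=1010
8: · ADDGT
9: ✓ MOVCS  r0←0x55
10: ✓ MOVVC  r0←0x1c

EXEC = [2,5,9,10]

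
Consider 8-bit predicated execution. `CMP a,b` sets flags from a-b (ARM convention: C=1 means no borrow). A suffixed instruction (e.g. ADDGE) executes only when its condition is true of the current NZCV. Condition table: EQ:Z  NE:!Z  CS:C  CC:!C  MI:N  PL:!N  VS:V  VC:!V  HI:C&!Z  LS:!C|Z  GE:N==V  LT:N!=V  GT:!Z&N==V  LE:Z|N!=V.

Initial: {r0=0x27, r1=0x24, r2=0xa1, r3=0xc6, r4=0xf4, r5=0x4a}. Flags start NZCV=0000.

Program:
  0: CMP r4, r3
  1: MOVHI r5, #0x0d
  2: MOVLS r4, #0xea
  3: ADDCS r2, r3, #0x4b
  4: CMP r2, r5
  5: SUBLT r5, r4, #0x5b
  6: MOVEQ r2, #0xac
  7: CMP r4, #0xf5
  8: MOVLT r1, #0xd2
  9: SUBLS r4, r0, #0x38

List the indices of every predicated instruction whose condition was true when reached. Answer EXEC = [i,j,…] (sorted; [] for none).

EXEC = [1,3,8,9]

[0] flags=0010 → (cmp)
[1] flags=0010 HI?T → r5=0x0d
[2] flags=0010 LS?F → skip
[3] flags=0010 CS?T → r2=0x11
[4] flags=0010 → (cmp)
[5] flags=0010 LT?F → skip
[6] flags=0010 EQ?F → skip
[7] flags=1000 → (cmp)
[8] flags=1000 LT?T → r1=0xd2
[9] flags=1000 LS?T → r4=0xef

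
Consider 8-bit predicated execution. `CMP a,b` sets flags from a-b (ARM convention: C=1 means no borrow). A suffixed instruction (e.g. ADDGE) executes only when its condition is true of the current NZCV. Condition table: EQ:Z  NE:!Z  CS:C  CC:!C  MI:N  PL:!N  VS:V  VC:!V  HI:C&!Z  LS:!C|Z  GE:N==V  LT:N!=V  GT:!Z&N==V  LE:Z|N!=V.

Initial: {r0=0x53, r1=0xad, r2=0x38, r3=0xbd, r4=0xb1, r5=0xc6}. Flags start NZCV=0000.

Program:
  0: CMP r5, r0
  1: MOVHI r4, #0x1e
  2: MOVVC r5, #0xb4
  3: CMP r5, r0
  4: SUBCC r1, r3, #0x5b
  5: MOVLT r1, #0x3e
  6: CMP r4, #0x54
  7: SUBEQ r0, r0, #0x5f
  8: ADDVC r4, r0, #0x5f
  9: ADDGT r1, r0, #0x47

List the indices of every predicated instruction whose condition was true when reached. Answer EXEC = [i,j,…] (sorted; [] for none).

0: ✓ CMP  NZCV=0011
1: ✓ MOVHI  r4←0x1e
2: · MOVVC
3: ✓ CMP  NZCV=0011
4: · SUBCC
5: ✓ MOVLT  r1←0x3e
6: ✓ CMP  NZCV=1000
7: · SUBEQ
8: ✓ ADDVC  r4←0xb2
9: · ADDGT

EXEC = [1,5,8]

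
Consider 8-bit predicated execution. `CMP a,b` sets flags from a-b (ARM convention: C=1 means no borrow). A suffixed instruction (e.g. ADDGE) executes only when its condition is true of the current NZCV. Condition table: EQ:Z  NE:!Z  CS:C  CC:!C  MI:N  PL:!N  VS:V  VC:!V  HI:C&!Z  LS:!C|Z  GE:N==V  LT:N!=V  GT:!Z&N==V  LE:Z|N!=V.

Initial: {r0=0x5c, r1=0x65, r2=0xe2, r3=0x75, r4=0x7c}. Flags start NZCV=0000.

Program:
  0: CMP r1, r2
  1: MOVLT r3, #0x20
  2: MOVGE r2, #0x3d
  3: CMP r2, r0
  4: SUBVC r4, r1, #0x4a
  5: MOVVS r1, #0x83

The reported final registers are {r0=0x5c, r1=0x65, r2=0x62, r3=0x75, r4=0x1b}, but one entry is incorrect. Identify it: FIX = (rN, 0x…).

FIX = (r2, 0x3d)

0: ✓ CMP  NZCV=1001
1: · MOVLT
2: ✓ MOVGE  r2←0x3d
3: ✓ CMP  NZCV=1000
4: ✓ SUBVC  r4←0x1b
5: · MOVVS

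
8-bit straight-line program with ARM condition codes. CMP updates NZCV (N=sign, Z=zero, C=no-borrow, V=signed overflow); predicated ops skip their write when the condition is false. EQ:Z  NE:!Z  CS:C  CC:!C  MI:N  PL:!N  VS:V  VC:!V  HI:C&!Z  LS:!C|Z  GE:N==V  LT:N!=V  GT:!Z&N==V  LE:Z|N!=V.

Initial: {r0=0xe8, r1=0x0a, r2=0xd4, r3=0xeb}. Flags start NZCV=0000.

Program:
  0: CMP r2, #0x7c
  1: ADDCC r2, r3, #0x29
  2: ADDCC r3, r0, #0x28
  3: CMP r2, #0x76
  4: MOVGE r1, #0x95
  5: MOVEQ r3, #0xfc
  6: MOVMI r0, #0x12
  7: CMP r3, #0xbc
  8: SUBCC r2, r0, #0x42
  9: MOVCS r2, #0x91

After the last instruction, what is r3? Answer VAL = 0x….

VAL = 0xeb

0: ✓ CMP  NZCV=0011
1: · ADDCC
2: · ADDCC
3: ✓ CMP  NZCV=0011
4: · MOVGE
5: · MOVEQ
6: · MOVMI
7: ✓ CMP  NZCV=0010
8: · SUBCC
9: ✓ MOVCS  r2←0x91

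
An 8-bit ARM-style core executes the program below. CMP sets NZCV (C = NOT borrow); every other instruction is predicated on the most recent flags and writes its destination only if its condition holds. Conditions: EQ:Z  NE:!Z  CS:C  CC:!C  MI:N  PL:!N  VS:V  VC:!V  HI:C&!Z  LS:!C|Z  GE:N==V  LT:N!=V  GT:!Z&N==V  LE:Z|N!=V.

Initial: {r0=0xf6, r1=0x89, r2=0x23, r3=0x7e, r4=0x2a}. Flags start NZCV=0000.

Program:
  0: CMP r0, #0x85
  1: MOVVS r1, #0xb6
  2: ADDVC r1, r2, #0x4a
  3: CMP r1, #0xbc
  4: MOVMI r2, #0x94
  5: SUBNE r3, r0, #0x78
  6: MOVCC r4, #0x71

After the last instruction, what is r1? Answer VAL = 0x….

VAL = 0x6d

0: ✓ CMP  NZCV=0010
1: · MOVVS
2: ✓ ADDVC  r1←0x6d
3: ✓ CMP  NZCV=1001
4: ✓ MOVMI  r2←0x94
5: ✓ SUBNE  r3←0x7e
6: ✓ MOVCC  r4←0x71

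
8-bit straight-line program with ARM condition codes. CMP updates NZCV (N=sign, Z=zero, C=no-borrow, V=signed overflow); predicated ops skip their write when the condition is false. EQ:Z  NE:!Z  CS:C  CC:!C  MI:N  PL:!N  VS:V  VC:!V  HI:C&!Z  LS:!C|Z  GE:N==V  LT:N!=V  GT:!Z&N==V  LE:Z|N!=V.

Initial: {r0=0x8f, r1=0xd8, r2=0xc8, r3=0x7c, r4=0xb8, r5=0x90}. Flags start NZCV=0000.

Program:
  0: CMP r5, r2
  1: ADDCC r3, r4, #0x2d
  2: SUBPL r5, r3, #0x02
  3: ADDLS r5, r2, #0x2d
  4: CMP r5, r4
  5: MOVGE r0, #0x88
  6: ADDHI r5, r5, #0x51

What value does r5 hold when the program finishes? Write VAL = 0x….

VAL = 0x46

[0] flags=1000 → (cmp)
[1] flags=1000 CC?T → r3=0xe5
[2] flags=1000 PL?F → skip
[3] flags=1000 LS?T → r5=0xf5
[4] flags=0010 → (cmp)
[5] flags=0010 GE?T → r0=0x88
[6] flags=0010 HI?T → r5=0x46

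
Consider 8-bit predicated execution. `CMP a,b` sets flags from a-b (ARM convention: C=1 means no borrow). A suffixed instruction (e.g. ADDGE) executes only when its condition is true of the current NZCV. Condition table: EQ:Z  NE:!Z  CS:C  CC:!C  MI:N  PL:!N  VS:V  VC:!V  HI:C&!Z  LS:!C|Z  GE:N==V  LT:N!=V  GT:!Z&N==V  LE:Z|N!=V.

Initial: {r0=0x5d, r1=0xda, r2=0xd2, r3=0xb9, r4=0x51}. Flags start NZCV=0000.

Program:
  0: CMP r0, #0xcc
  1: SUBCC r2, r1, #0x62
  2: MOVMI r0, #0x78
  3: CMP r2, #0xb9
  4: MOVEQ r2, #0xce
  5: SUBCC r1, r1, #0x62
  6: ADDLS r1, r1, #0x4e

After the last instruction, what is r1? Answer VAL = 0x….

VAL = 0xc6

0: ✓ CMP  NZCV=1001
1: ✓ SUBCC  r2←0x78
2: ✓ MOVMI  r0←0x78
3: ✓ CMP  NZCV=1001
4: · MOVEQ
5: ✓ SUBCC  r1←0x78
6: ✓ ADDLS  r1←0xc6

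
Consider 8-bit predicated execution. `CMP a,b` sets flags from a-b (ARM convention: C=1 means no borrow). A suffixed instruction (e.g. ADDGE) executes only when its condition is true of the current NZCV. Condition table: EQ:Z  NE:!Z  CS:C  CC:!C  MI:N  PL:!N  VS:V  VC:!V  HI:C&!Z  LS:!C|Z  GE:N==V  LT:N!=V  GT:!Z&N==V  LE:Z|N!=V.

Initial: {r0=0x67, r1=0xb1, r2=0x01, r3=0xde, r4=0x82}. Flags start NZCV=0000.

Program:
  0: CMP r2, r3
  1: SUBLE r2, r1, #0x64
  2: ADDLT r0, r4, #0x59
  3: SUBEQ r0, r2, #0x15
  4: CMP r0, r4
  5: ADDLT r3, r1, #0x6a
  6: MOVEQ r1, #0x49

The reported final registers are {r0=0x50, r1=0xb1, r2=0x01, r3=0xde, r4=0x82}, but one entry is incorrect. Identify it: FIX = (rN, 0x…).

0: ✓ CMP  NZCV=0000
1: · SUBLE
2: · ADDLT
3: · SUBEQ
4: ✓ CMP  NZCV=1001
5: · ADDLT
6: · MOVEQ

FIX = (r0, 0x67)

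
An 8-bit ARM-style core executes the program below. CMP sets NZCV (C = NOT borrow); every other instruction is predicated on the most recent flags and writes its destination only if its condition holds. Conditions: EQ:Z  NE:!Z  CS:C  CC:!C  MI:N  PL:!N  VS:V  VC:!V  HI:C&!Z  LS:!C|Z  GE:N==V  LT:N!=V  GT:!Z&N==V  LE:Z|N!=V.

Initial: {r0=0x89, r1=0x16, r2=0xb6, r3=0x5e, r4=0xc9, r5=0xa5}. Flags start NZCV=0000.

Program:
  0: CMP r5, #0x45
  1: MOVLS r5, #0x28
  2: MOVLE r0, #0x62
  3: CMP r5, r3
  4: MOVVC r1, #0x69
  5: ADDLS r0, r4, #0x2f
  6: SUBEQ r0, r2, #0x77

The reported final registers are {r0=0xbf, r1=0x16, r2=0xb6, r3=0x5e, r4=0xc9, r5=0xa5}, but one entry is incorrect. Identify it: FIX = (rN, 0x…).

0: ✓ CMP  NZCV=0011
1: · MOVLS
2: ✓ MOVLE  r0←0x62
3: ✓ CMP  NZCV=0011
4: · MOVVC
5: · ADDLS
6: · SUBEQ

FIX = (r0, 0x62)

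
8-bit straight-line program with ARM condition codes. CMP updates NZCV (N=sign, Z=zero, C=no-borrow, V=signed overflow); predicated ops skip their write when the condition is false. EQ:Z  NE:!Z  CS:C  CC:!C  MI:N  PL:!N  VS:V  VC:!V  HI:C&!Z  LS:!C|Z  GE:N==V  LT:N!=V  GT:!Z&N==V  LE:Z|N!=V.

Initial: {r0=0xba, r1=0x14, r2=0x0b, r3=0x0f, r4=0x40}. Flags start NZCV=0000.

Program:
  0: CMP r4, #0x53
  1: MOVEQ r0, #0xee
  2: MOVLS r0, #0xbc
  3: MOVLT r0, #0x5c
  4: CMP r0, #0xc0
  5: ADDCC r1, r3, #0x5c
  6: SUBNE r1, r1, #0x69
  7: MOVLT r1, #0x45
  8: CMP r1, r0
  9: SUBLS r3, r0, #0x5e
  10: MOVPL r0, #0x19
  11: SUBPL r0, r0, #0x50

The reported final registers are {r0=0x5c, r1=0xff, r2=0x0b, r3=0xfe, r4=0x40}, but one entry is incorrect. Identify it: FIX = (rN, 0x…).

FIX = (r1, 0x02)

0: ✓ CMP  NZCV=1000
1: · MOVEQ
2: ✓ MOVLS  r0←0xbc
3: ✓ MOVLT  r0←0x5c
4: ✓ CMP  NZCV=1001
5: ✓ ADDCC  r1←0x6b
6: ✓ SUBNE  r1←0x02
7: · MOVLT
8: ✓ CMP  NZCV=1000
9: ✓ SUBLS  r3←0xfe
10: · MOVPL
11: · SUBPL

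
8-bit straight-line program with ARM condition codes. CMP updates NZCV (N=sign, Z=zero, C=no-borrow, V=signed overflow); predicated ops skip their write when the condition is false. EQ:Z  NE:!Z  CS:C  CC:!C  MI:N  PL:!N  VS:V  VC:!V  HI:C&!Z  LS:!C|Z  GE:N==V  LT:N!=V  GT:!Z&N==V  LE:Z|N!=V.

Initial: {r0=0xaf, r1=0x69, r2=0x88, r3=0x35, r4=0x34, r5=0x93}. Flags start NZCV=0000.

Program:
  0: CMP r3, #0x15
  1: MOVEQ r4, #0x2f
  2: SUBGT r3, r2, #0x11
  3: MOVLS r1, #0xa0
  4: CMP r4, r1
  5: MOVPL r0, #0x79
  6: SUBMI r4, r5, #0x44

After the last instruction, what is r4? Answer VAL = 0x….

[0] flags=0010 → (cmp)
[1] flags=0010 EQ?F → skip
[2] flags=0010 GT?T → r3=0x77
[3] flags=0010 LS?F → skip
[4] flags=1000 → (cmp)
[5] flags=1000 PL?F → skip
[6] flags=1000 MI?T → r4=0x4f

VAL = 0x4f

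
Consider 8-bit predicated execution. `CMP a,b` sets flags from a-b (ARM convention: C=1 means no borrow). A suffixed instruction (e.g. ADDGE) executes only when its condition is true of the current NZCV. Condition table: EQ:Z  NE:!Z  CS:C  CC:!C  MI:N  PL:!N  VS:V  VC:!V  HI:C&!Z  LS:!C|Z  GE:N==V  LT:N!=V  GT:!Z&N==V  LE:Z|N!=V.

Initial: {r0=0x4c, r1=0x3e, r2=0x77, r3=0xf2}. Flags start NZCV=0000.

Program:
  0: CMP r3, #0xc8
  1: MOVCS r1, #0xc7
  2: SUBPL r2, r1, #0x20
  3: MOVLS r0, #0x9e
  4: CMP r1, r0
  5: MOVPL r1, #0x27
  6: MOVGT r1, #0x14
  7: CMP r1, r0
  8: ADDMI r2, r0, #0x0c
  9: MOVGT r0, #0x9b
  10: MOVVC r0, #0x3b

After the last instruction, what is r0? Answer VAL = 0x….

VAL = 0x3b

0: ✓ CMP  NZCV=0010
1: ✓ MOVCS  r1←0xc7
2: ✓ SUBPL  r2←0xa7
3: · MOVLS
4: ✓ CMP  NZCV=0011
5: ✓ MOVPL  r1←0x27
6: · MOVGT
7: ✓ CMP  NZCV=1000
8: ✓ ADDMI  r2←0x58
9: · MOVGT
10: ✓ MOVVC  r0←0x3b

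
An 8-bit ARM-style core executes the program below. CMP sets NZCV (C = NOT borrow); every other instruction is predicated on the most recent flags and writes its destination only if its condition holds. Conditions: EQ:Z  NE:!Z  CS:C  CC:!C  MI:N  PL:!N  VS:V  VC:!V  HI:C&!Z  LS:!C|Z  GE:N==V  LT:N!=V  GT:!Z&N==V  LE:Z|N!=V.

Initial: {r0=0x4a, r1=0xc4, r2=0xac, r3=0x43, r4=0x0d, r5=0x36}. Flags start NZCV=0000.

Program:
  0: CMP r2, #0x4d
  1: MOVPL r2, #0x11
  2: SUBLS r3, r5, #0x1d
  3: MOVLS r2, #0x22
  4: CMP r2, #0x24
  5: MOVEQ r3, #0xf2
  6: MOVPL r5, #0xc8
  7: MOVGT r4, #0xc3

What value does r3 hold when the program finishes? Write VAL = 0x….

VAL = 0x43

[0] flags=0011 → (cmp)
[1] flags=0011 PL?T → r2=0x11
[2] flags=0011 LS?F → skip
[3] flags=0011 LS?F → skip
[4] flags=1000 → (cmp)
[5] flags=1000 EQ?F → skip
[6] flags=1000 PL?F → skip
[7] flags=1000 GT?F → skip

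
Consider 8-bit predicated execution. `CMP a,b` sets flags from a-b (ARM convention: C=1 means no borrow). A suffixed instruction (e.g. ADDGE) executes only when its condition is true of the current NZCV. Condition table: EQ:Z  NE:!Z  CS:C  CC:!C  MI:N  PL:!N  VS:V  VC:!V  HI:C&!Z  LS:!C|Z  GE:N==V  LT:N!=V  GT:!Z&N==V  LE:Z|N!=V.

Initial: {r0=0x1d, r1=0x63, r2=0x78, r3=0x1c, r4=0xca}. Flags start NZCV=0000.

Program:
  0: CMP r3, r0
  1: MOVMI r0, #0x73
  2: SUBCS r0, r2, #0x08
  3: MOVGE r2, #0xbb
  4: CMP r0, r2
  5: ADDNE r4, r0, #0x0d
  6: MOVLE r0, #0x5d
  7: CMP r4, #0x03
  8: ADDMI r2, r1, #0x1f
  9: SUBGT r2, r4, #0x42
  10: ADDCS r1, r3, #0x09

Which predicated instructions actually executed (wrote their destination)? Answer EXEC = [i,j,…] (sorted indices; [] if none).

EXEC = [1,5,6,10]

0: ✓ CMP  NZCV=1000
1: ✓ MOVMI  r0←0x73
2: · SUBCS
3: · MOVGE
4: ✓ CMP  NZCV=1000
5: ✓ ADDNE  r4←0x80
6: ✓ MOVLE  r0←0x5d
7: ✓ CMP  NZCV=0011
8: · ADDMI
9: · SUBGT
10: ✓ ADDCS  r1←0x25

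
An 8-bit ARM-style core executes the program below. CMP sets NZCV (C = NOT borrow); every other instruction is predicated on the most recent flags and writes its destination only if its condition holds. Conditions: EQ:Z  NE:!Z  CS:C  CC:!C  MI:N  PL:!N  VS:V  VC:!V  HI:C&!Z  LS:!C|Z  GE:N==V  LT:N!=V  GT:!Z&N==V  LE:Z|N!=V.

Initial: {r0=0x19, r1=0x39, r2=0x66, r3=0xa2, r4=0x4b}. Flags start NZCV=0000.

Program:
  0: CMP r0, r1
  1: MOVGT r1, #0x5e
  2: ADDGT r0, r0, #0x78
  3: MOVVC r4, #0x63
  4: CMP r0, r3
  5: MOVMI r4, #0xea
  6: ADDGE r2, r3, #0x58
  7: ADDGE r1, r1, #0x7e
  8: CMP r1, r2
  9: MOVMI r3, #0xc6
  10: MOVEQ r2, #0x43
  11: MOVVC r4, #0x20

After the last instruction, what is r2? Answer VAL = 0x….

VAL = 0xfa

[0] flags=1000 → (cmp)
[1] flags=1000 GT?F → skip
[2] flags=1000 GT?F → skip
[3] flags=1000 VC?T → r4=0x63
[4] flags=0000 → (cmp)
[5] flags=0000 MI?F → skip
[6] flags=0000 GE?T → r2=0xfa
[7] flags=0000 GE?T → r1=0xb7
[8] flags=1000 → (cmp)
[9] flags=1000 MI?T → r3=0xc6
[10] flags=1000 EQ?F → skip
[11] flags=1000 VC?T → r4=0x20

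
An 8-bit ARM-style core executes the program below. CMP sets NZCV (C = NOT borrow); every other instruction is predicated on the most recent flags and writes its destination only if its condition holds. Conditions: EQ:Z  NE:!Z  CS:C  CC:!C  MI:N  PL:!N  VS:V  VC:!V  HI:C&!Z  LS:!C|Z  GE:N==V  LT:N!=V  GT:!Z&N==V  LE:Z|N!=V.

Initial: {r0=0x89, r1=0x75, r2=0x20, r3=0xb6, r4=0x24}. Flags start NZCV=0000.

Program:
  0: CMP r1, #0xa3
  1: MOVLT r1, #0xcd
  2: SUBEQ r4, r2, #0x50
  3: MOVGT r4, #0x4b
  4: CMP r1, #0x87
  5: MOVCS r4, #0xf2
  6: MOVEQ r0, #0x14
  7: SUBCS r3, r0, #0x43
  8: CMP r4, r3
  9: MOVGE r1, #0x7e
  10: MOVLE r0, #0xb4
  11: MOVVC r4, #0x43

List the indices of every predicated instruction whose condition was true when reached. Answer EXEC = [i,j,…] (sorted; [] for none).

EXEC = [3,9]

[0] flags=1001 → (cmp)
[1] flags=1001 LT?F → skip
[2] flags=1001 EQ?F → skip
[3] flags=1001 GT?T → r4=0x4b
[4] flags=1001 → (cmp)
[5] flags=1001 CS?F → skip
[6] flags=1001 EQ?F → skip
[7] flags=1001 CS?F → skip
[8] flags=1001 → (cmp)
[9] flags=1001 GE?T → r1=0x7e
[10] flags=1001 LE?F → skip
[11] flags=1001 VC?F → skip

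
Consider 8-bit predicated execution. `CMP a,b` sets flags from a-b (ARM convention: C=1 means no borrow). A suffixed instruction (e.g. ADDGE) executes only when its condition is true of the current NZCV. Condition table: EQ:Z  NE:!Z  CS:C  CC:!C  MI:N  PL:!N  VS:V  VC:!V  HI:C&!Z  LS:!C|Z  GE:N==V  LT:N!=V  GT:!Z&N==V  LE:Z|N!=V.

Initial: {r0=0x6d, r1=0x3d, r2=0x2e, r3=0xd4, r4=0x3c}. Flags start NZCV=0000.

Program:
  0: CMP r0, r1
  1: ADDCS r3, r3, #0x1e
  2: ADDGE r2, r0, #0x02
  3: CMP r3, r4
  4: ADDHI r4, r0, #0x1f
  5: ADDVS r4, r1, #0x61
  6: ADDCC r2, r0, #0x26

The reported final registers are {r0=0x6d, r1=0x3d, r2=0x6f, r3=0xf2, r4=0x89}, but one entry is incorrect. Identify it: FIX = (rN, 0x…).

[0] flags=0010 → (cmp)
[1] flags=0010 CS?T → r3=0xf2
[2] flags=0010 GE?T → r2=0x6f
[3] flags=1010 → (cmp)
[4] flags=1010 HI?T → r4=0x8c
[5] flags=1010 VS?F → skip
[6] flags=1010 CC?F → skip

FIX = (r4, 0x8c)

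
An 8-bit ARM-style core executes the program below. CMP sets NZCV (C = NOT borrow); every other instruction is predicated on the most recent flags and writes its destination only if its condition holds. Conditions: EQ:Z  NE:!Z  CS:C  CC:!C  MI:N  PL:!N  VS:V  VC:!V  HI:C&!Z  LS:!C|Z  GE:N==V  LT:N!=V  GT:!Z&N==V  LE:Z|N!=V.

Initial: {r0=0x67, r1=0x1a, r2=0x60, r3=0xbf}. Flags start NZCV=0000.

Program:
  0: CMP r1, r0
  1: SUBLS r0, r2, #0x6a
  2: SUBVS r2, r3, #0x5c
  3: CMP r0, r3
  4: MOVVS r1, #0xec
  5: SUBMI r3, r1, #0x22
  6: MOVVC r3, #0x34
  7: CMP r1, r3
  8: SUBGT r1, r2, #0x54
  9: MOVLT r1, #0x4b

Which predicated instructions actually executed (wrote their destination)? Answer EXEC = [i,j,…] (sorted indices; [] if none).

[0] flags=1000 → (cmp)
[1] flags=1000 LS?T → r0=0xf6
[2] flags=1000 VS?F → skip
[3] flags=0010 → (cmp)
[4] flags=0010 VS?F → skip
[5] flags=0010 MI?F → skip
[6] flags=0010 VC?T → r3=0x34
[7] flags=1000 → (cmp)
[8] flags=1000 GT?F → skip
[9] flags=1000 LT?T → r1=0x4b

EXEC = [1,6,9]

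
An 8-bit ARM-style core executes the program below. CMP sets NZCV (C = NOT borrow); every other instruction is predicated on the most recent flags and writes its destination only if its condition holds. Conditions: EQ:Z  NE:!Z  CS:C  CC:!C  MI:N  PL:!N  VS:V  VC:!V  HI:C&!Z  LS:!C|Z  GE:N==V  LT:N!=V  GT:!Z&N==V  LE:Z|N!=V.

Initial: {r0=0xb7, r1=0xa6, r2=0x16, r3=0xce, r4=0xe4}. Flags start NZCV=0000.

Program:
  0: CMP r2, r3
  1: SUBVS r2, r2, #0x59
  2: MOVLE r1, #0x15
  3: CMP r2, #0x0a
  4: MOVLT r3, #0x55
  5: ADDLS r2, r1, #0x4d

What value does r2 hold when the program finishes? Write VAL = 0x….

VAL = 0x16

[0] flags=0000 → (cmp)
[1] flags=0000 VS?F → skip
[2] flags=0000 LE?F → skip
[3] flags=0010 → (cmp)
[4] flags=0010 LT?F → skip
[5] flags=0010 LS?F → skip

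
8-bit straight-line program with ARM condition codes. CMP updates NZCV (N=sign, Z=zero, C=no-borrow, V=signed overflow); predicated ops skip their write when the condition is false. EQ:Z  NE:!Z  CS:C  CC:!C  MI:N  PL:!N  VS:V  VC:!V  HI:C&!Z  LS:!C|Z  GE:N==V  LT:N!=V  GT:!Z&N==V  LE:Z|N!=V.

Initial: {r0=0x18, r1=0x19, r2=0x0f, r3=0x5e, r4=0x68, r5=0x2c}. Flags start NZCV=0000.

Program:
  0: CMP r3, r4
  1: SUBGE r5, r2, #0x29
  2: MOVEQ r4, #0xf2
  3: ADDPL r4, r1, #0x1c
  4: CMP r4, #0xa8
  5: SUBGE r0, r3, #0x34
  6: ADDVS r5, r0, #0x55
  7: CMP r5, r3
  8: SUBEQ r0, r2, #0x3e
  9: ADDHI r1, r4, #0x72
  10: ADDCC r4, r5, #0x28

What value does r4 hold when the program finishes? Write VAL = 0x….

0: ✓ CMP  NZCV=1000
1: · SUBGE
2: · MOVEQ
3: · ADDPL
4: ✓ CMP  NZCV=1001
5: ✓ SUBGE  r0←0x2a
6: ✓ ADDVS  r5←0x7f
7: ✓ CMP  NZCV=0010
8: · SUBEQ
9: ✓ ADDHI  r1←0xda
10: · ADDCC

VAL = 0x68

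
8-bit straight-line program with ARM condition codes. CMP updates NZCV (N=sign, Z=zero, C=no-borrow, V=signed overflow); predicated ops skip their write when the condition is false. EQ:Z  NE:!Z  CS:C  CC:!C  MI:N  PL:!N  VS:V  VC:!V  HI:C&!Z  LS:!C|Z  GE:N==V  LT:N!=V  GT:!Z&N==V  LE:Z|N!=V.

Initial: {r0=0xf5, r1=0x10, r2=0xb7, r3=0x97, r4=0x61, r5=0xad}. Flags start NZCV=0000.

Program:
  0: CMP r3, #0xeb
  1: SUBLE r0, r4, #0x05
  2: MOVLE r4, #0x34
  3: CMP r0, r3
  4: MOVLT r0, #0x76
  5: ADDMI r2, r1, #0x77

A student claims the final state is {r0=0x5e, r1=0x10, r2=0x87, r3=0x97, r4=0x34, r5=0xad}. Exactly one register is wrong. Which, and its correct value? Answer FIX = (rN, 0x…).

[0] flags=1000 → (cmp)
[1] flags=1000 LE?T → r0=0x5c
[2] flags=1000 LE?T → r4=0x34
[3] flags=1001 → (cmp)
[4] flags=1001 LT?F → skip
[5] flags=1001 MI?T → r2=0x87

FIX = (r0, 0x5c)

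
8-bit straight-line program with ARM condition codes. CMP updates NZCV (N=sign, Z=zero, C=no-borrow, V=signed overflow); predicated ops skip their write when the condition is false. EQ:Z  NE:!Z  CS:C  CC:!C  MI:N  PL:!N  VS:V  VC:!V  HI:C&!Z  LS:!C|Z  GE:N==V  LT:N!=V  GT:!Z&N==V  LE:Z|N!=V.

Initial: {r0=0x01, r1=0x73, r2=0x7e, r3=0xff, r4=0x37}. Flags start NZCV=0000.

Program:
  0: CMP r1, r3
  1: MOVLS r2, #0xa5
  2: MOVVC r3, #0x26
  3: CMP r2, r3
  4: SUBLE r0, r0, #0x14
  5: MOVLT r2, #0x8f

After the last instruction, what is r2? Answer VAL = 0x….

VAL = 0x8f

0: ✓ CMP  NZCV=0000
1: ✓ MOVLS  r2←0xa5
2: ✓ MOVVC  r3←0x26
3: ✓ CMP  NZCV=0011
4: ✓ SUBLE  r0←0xed
5: ✓ MOVLT  r2←0x8f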